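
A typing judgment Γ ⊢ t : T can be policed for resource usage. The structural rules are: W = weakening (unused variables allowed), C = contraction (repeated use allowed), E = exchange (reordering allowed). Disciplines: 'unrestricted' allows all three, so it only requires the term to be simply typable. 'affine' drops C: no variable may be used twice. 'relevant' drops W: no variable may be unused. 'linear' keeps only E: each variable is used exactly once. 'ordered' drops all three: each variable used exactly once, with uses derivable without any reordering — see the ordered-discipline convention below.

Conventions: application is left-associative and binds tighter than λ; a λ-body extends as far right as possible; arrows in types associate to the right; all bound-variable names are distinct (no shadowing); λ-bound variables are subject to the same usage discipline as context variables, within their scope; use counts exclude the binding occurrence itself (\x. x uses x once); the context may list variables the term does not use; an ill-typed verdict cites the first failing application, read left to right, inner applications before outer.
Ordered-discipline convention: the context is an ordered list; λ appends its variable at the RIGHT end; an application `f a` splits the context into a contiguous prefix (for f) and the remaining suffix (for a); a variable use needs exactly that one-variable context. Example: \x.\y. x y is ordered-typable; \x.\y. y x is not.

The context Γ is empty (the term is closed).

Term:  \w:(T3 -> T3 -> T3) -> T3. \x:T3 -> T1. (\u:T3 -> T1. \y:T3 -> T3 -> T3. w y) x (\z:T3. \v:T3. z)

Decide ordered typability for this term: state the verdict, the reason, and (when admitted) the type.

no — unused: u, v — weakening required
use counts: w (bound) ×1, x (bound) ×1, u (bound) ×0, y (bound) ×1, z (bound) ×1, v (bound) ×0
use order (left to right): w, y, x, z
typing: well-typed at ((T3 -> T3 -> T3) -> T3) -> (T3 -> T1) -> T3
all disciplines: ordered ✗; linear ✗; affine ✓; relevant ✗; unrestricted ✓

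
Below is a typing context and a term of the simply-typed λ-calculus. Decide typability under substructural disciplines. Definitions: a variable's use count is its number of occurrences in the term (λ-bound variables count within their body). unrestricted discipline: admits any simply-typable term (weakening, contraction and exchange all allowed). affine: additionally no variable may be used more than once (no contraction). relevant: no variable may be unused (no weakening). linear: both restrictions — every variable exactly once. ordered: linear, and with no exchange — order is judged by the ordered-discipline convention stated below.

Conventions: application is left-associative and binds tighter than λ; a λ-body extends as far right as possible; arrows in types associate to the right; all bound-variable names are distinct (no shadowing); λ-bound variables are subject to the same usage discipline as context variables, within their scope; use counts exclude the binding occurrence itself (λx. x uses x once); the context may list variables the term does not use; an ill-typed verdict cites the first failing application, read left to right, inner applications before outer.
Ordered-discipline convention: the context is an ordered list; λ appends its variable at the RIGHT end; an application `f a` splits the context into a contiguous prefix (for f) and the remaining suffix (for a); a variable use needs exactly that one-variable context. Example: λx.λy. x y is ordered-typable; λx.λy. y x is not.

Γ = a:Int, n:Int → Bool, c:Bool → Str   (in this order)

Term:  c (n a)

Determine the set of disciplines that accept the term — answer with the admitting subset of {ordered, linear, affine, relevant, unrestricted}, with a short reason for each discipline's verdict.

admitted by: linear, affine, relevant, unrestricted
use counts: a: 1, n: 1, c: 1
left-to-right use order: c, n, a
typing: well-typed — term : Str
ordered: ✗, no ordered split (uses run c, n, a)
linear: ✓, single use per variable (a, n, c)
affine: ✓, no duplicate uses among a, n, c
relevant: ✓, a, n, c: all used, weakening unneeded
unrestricted: ✓, typability at Str is all that's needed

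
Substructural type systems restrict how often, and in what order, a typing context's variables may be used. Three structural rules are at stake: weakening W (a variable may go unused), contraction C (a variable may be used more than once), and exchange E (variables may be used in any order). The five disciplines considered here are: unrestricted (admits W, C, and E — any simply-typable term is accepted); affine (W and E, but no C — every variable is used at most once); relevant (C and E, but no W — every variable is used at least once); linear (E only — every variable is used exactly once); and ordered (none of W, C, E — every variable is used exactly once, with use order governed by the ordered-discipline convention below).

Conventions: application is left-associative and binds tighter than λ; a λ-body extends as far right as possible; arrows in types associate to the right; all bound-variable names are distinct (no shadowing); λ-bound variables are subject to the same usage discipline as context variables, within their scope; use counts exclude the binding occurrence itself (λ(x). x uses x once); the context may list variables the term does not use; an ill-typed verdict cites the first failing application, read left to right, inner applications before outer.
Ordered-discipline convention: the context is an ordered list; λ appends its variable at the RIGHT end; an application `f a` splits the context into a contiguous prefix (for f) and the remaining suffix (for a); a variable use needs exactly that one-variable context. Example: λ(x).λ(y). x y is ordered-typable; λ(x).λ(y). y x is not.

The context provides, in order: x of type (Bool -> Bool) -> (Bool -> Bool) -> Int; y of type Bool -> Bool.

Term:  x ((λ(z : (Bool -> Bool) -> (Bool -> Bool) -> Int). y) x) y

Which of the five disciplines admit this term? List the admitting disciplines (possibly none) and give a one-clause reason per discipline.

admitted by: unrestricted
usage: x: 2; y: 2; z (bound): 0
uses in reading order: x, y, x, y
typing: well-typed — term : Int
ordered: ✗, needs contraction — x ×2, y ×2; unused: z — weakening required
linear: ✗, needs contraction — x ×2, y ×2; unused: z — weakening required
affine: ✗, needs contraction — x ×2, y ×2
relevant: ✗, unused: z — weakening required
unrestricted: ✓, type-checks (Int) and nothing is barred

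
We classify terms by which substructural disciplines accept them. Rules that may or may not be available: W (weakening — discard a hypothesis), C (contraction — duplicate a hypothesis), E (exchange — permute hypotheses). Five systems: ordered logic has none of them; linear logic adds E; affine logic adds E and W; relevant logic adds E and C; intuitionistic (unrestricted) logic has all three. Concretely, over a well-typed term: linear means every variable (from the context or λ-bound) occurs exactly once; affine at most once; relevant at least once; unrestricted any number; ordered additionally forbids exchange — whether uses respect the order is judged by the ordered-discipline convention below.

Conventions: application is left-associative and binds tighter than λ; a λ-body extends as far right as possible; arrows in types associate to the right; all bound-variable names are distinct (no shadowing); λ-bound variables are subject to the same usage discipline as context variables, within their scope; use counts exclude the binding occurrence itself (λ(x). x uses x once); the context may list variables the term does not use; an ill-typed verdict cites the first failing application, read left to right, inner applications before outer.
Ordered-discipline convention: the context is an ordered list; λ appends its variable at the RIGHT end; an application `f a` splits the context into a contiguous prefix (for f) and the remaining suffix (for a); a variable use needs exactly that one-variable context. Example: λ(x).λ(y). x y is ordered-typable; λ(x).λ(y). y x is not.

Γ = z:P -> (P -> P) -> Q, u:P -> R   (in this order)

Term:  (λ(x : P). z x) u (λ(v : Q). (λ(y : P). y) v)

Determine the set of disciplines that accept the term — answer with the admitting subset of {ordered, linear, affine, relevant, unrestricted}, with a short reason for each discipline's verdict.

admitted in: none
variable uses: z ×1, u ×1, x (λ-bound) ×1, v (λ-bound) ×1, y (λ-bound) ×1
order of uses: z, x, u, y, v
typing: ill-typed: an argument P -> R mismatches the expected P
ordered: ✗ — fails simple typing
linear: ✗ — a type mismatch blocks all five
affine: ✗ — the type mismatch rejects it
relevant: ✗ — not simply typable
unrestricted: ✗ — fails simple typing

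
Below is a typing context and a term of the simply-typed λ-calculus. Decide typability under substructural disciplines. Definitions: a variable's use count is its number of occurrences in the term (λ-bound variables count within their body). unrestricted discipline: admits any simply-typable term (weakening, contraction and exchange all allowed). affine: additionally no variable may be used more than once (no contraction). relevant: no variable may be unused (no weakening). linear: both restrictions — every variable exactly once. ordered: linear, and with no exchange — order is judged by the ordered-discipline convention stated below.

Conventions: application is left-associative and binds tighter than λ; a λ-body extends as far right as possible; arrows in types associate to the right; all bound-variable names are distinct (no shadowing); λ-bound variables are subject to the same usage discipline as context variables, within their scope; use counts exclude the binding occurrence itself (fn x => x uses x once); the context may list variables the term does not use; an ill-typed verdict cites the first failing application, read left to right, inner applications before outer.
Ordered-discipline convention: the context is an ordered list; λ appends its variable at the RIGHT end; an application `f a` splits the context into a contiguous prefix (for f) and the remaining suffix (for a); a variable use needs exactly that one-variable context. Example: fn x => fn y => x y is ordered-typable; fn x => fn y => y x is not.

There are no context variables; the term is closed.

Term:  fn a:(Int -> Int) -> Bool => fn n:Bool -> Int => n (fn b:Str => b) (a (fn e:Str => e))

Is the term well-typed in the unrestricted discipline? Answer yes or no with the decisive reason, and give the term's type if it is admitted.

no — the type mismatch rejects it
variable uses: a (bound): 1×, n (bound): 1×, b (bound): 1×, e (bound): 1×
order of uses: n, b, a, e
typing: ill-typed: an argument Str -> Str mismatches the expected Bool
all disciplines: ordered ✗, linear ✗, affine ✗, relevant ✗, unrestricted ✗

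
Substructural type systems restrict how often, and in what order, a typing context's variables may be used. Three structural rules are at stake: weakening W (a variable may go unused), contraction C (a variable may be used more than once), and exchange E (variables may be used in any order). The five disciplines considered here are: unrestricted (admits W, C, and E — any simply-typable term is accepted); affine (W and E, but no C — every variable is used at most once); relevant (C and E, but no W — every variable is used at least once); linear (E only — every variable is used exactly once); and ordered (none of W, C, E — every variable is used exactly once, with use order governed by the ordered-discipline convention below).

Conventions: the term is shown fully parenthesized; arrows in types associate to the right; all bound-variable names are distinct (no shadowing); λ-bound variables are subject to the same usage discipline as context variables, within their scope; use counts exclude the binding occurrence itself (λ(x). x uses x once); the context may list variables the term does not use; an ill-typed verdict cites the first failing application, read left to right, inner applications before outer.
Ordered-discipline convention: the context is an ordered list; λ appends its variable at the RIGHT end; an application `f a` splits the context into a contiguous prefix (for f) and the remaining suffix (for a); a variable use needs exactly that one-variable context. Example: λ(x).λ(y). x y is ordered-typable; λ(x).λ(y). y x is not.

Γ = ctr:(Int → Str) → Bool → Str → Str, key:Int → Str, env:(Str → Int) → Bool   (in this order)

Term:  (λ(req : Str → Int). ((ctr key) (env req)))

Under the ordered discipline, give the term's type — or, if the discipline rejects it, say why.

term : (Str → Int) → Str → Str
use counts: ctr: 1; key: 1; env: 1; req [bound]: 1
left-to-right use order: ctr, key, env, req
typing: the term checks, with type (Str → Int) → Str → Str
summary: ordered ✓ | linear ✓ | affine ✓ | relevant ✓ | unrestricted ✓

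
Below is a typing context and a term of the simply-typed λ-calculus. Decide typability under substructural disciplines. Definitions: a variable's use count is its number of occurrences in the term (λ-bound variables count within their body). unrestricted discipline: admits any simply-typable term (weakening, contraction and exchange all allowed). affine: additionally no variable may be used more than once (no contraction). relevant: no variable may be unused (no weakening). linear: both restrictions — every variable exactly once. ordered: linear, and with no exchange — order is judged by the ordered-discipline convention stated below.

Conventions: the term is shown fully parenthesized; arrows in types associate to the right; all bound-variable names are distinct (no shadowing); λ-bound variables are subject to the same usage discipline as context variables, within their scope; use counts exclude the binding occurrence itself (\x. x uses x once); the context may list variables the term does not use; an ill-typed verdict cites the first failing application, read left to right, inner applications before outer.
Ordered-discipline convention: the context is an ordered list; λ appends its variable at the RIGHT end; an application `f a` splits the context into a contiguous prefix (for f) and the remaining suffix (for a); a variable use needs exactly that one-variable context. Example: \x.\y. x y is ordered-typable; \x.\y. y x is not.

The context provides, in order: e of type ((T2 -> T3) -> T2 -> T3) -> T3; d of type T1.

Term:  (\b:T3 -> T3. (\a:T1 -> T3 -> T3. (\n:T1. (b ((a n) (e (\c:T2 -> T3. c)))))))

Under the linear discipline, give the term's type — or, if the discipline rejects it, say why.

not well-typed under linear — d never used (weakening)
counts: e=1, d=0, b (bound)=1, a (bound)=1, n (bound)=1, c (bound)=1
uses in reading order: b, a, n, e, c
typing: ✓ — (T3 -> T3) -> (T1 -> T3 -> T3) -> T1 -> T3
summary: ordered ✗; linear ✗; affine ✓; relevant ✗; unrestricted ✓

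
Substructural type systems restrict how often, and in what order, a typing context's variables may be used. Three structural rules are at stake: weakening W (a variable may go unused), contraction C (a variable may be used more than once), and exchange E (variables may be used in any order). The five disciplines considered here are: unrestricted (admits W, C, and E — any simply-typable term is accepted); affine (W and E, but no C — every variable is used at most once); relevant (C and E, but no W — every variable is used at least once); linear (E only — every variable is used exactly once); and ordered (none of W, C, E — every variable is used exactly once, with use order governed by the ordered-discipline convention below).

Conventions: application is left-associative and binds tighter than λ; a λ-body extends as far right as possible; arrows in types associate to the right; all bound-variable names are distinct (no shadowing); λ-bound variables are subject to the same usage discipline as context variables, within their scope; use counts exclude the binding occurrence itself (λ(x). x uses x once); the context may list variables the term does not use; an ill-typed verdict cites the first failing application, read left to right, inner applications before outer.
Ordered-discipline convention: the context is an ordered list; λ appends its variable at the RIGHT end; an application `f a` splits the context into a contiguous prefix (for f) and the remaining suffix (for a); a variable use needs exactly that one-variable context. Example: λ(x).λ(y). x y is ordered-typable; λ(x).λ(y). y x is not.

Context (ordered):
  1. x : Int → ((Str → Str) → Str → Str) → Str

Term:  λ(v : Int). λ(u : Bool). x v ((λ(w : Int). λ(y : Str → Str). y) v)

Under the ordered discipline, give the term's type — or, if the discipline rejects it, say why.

not well-typed under ordered — uses contraction: v ×2; u, w left unused
usage: x: 1×; v (bound): 2×; u (bound): 0×; w (bound): 0×; y (bound): 1×
order of uses: x, v, y, v
typing: well-typed — term : Int → Bool → Str
per-discipline verdicts: ordered ✗ · linear ✗ · affine ✗ · relevant ✗ · unrestricted ✓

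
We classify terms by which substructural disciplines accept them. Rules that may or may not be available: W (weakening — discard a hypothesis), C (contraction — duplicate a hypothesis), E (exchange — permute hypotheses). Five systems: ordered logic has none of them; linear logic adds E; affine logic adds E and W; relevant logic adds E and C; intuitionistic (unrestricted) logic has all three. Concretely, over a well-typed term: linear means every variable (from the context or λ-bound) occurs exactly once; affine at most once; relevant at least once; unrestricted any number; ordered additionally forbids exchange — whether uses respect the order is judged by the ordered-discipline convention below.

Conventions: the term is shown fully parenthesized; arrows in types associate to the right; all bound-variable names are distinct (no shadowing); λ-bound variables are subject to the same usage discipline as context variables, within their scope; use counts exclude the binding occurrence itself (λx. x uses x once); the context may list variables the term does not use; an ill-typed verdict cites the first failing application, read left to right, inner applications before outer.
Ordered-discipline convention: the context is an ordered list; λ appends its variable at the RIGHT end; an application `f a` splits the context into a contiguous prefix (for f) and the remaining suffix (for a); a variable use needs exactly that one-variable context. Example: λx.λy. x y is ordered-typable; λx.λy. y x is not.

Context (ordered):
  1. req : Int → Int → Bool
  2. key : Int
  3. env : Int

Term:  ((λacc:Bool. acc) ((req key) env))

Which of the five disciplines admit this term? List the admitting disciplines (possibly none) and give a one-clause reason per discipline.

admitted by: ordered, linear, affine, relevant, unrestricted
usage: req: 1×; key: 1×; env: 1×; acc (bound): 1×
left-to-right use order: acc, req, key, env
typing: well-typed at Bool
ordered: ✓, one use each (req, key, env, acc); ordered split holds
linear: ✓, single use per variable (req, key, env, acc)
affine: ✓, at most one use each (req, key, env, acc)
relevant: ✓, none of req, key, env, acc goes unused
unrestricted: ✓, type-checks (Bool) and nothing is barred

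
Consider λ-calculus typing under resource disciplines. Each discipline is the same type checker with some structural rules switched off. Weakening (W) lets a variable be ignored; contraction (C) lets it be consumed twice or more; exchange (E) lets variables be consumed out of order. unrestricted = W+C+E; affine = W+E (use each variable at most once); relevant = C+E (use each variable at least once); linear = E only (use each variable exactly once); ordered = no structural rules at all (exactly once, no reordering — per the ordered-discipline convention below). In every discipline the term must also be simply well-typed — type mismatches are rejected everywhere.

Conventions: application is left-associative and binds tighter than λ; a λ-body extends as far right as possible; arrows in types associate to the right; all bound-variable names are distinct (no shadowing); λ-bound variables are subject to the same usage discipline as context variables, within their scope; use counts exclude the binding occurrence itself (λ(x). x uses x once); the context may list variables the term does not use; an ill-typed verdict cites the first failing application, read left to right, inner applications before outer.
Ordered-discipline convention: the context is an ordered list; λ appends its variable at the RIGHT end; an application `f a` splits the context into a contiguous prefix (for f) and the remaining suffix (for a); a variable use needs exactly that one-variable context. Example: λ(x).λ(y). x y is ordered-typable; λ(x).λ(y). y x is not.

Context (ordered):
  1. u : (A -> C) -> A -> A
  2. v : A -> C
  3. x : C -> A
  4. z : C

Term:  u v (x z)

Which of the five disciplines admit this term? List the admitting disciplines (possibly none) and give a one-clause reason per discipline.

admitted in: ordered, linear, affine, relevant, unrestricted
usage: u=1; v=1; x=1; z=1
use order (left to right): u, v, x, z
typing: the term checks, with type A
ordered ✓ (single-use (u, v, x, z), ordered derivation ok)
linear ✓ (each of u, v, x, z used exactly once)
affine ✓ (at most one use each (u, v, x, z))
relevant ✓ (none of u, v, x, z goes unused)
unrestricted ✓ (typability at A is all that's needed)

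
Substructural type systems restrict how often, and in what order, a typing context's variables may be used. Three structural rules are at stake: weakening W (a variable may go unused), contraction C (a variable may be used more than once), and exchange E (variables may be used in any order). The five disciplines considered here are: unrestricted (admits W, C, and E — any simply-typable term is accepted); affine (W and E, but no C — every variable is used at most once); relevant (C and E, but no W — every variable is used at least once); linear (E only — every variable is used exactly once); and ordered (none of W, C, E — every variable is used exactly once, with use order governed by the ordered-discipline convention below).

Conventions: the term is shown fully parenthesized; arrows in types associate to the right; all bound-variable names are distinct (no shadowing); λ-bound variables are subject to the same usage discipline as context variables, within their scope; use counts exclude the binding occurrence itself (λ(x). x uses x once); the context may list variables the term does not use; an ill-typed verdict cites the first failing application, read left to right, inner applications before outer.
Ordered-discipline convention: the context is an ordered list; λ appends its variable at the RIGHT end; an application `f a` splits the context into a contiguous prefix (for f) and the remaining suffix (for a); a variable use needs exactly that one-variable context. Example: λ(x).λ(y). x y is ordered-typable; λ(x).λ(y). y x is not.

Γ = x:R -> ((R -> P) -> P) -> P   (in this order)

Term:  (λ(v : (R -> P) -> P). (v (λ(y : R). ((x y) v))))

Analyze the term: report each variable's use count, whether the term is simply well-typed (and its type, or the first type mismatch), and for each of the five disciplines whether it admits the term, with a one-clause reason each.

variable uses: x: 1×, v (λ-bound): 2×, y (λ-bound): 1×
order of uses: v, x, y, v
typing: ✓ — ((R -> P) -> P) -> P
ordered ✗ (repeated use of v ×2)
linear ✗ (repeated use of v ×2)
affine ✗ (repeated use of v ×2)
relevant ✓ (x, v, y: all used, weakening unneeded)
unrestricted ✓ (simply typable at ((R -> P) -> P) -> P; W, C, E all held)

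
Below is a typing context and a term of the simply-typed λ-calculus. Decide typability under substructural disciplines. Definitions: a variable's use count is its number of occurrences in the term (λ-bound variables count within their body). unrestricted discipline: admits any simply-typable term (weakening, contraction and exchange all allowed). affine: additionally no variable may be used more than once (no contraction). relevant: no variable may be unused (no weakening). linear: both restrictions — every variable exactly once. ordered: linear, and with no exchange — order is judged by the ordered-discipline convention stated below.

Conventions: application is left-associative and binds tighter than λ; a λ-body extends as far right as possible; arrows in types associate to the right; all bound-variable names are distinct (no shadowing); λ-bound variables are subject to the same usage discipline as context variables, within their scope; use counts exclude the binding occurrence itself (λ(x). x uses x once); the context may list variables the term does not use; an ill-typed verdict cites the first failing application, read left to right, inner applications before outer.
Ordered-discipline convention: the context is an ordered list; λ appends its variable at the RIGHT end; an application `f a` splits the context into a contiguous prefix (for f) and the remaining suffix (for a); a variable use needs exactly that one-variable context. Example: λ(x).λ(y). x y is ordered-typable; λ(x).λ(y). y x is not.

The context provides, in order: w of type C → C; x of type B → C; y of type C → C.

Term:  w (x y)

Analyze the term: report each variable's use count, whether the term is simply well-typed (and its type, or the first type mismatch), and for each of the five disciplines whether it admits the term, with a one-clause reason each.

usage: w=1, x=1, y=1
left-to-right use order: w, x, y
typing: ill-typed: argument of type C → C where B is required
ordered: ✗, the type mismatch rejects it
linear: ✗, not simply typable
affine: ✗, fails simple typing
relevant: ✗, a type mismatch blocks all five
unrestricted: ✗, the type mismatch rejects it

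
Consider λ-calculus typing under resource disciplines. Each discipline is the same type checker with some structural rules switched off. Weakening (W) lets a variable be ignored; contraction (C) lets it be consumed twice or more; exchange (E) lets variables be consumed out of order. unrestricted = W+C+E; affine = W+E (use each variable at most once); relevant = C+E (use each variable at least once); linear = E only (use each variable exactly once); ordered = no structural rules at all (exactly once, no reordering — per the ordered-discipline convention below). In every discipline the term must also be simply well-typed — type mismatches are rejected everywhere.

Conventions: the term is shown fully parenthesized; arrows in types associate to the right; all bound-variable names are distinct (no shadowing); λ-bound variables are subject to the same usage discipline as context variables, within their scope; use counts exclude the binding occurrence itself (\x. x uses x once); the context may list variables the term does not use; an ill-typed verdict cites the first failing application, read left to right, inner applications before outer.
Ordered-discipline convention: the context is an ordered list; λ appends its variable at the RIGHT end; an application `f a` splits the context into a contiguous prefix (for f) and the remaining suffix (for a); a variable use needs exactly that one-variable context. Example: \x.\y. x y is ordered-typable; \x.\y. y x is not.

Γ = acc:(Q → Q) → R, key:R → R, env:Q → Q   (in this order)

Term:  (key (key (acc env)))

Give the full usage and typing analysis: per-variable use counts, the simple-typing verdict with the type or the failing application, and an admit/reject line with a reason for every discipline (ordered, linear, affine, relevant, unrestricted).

counts: acc ×1; key ×2; env ×1
order of uses: key, key, acc, env
typing: well-typed — term : R
ordered: ✗, uses contraction: key ×2
linear: ✗, uses contraction: key ×2
affine: ✗, uses contraction: key ×2
relevant: ✓, none of acc, key, env goes unused
unrestricted: ✓, type-checks (R) and nothing is barred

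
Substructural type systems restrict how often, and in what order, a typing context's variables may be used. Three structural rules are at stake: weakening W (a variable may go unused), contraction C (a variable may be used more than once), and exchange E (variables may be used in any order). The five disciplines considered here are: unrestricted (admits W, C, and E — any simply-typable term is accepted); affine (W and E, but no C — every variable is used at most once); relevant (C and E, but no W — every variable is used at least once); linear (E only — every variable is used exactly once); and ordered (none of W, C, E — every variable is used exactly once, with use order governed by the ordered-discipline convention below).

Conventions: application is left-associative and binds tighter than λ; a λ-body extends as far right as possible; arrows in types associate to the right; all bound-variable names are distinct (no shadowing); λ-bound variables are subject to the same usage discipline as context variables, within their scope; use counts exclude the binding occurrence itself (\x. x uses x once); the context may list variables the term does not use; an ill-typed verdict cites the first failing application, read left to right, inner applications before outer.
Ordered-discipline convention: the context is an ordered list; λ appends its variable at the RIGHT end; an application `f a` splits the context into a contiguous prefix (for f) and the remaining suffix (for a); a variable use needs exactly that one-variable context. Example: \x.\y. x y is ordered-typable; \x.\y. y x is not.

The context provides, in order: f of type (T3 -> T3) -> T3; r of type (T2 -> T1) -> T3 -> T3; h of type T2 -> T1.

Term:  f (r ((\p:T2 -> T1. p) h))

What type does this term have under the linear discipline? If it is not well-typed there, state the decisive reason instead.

term : T3
usage: f=1, r=1, h=1, p [bound]=1
order of uses: f, r, p, h
typing: well-typed — term : T3
per-discipline verdicts: ordered ✓; linear ✓; affine ✓; relevant ✓; unrestricted ✓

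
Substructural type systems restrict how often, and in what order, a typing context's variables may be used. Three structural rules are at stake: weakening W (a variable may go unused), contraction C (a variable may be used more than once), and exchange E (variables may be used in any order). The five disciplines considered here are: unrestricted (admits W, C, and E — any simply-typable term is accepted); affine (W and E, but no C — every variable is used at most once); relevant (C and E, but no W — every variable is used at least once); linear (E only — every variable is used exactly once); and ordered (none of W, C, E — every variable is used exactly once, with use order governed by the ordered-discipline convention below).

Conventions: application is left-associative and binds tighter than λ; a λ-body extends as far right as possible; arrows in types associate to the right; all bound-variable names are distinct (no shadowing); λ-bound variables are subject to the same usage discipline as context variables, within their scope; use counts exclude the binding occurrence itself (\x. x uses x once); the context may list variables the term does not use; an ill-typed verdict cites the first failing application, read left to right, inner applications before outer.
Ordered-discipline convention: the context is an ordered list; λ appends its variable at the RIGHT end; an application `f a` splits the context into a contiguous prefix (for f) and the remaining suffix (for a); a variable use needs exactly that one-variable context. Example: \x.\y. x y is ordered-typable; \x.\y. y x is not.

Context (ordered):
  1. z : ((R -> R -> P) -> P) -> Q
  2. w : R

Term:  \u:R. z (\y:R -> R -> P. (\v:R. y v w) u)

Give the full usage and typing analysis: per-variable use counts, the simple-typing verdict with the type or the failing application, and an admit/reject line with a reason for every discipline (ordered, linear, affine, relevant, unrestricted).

variable uses: z: 1×, w: 1×, u [bound]: 1×, y [bound]: 1×, v [bound]: 1×
left-to-right use order: z, y, v, w, u
typing: the term checks, with type R -> Q
ordered ✗ (no ordered split (uses run z, y, v, w, u))
linear ✓ (z, w, u, y, v: one use apiece)
affine ✓ (at most one use each (z, w, u, y, v))
relevant ✓ (at least one use each (z, w, u, y, v))
unrestricted ✓ (simply typable at R -> Q; W, C, E all held)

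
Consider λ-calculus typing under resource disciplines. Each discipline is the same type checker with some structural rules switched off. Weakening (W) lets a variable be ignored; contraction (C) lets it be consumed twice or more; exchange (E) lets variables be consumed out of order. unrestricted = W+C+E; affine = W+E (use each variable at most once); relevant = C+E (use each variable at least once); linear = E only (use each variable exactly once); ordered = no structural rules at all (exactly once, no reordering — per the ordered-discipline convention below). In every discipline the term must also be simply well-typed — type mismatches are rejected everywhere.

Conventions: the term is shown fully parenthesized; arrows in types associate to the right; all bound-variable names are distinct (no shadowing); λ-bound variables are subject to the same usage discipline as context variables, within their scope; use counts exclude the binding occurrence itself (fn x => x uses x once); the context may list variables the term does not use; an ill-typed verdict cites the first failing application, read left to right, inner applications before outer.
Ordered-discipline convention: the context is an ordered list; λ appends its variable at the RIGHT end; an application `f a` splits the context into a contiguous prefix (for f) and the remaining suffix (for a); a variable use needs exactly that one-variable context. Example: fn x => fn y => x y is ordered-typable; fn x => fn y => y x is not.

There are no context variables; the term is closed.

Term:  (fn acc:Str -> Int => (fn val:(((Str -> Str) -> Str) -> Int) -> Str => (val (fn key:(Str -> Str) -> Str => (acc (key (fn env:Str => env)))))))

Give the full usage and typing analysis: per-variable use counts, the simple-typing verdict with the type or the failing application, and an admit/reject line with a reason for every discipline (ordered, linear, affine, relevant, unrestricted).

use counts: acc [bound]: 1×, val [bound]: 1×, key [bound]: 1×, env [bound]: 1×
use order (left to right): val, acc, key, env
typing: well-typed at (Str -> Int) -> ((((Str -> Str) -> Str) -> Int) -> Str) -> Str
ordered: ✗, needs exchange: uses follow val, acc, key, env
linear: ✓, exactly-once usage across acc, val, key, env
affine: ✓, at most one use each (acc, val, key, env)
relevant: ✓, acc, val, key, env: all used, weakening unneeded
unrestricted: ✓, well-typed at (Str -> Int) -> ((((Str -> Str) -> Str) -> Int) -> Str) -> Str; no restrictions here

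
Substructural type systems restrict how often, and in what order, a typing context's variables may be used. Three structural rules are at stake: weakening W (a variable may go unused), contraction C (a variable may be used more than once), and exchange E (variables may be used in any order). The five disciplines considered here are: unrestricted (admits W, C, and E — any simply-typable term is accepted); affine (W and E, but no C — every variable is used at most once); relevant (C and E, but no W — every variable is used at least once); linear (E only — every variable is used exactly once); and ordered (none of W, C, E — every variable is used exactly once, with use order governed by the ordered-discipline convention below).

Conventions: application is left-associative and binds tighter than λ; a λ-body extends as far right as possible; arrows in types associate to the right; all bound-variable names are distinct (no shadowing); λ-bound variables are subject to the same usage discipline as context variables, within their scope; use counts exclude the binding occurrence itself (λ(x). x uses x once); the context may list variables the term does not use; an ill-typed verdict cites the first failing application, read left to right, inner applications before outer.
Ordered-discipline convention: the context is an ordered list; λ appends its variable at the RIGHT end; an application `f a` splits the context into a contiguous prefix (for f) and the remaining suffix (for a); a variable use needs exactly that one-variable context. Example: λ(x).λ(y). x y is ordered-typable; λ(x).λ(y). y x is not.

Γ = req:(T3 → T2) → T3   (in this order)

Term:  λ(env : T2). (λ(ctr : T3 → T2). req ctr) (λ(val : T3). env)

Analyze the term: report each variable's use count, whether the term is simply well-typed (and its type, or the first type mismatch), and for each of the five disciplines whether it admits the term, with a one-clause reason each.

variable uses: req: 1×; env [bound]: 1×; ctr [bound]: 1×; val [bound]: 0×
uses in reading order: req, ctr, env
typing: well-typed at T2 → T3
ordered ✗ (val never used (weakening))
linear ✗ (val never used (weakening))
affine ✓ (no duplicate uses among req, env, ctr, val)
relevant ✗ (val never used (weakening))
unrestricted ✓ (simply typable at T2 → T3; W, C, E all held)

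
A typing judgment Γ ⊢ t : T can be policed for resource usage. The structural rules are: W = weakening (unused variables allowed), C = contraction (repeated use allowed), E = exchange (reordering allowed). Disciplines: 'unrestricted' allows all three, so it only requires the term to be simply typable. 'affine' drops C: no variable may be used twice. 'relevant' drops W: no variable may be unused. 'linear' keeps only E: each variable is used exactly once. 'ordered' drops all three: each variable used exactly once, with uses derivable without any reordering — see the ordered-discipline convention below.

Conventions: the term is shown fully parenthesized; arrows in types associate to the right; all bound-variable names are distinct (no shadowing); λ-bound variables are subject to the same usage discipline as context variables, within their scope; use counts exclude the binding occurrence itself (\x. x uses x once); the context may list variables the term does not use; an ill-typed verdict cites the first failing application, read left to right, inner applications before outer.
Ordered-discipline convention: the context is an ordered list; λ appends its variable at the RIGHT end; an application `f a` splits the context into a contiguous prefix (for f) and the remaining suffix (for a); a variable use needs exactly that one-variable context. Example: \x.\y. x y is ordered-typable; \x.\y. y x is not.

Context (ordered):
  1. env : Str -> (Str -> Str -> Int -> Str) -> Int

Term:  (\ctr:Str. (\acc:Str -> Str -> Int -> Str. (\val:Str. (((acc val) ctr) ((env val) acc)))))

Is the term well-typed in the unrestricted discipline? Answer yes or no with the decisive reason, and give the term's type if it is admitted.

yes — typability at Str -> (Str -> Str -> Int -> Str) -> Str -> Str is all that's needed; term : Str -> (Str -> Str -> Int -> Str) -> Str -> Str
usage: env ×1, ctr [bound] ×1, acc [bound] ×2, val [bound] ×2
uses in reading order: acc, val, ctr, env, val, acc
typing: well-typed — term : Str -> (Str -> Str -> Int -> Str) -> Str -> Str
per-discipline verdicts: ordered ✗; linear ✗; affine ✗; relevant ✓; unrestricted ✓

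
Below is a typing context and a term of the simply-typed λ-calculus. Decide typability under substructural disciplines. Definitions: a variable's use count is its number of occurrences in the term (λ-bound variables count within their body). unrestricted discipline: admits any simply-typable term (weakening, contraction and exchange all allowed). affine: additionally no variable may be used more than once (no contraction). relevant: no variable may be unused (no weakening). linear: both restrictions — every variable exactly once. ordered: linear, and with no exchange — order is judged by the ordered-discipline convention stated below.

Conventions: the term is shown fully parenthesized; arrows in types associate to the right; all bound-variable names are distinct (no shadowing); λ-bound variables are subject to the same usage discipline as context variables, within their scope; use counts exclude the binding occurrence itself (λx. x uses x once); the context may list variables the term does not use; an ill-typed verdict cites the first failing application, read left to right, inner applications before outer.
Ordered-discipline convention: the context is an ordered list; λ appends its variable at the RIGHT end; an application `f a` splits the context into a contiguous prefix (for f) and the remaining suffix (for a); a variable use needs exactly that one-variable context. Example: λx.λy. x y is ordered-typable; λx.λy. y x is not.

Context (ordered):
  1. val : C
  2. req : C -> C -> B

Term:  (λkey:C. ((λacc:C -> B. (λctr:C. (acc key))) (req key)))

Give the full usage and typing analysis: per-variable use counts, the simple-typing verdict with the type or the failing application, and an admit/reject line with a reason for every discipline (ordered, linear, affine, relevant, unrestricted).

counts: val=0; req=1; key [bound]=2; acc [bound]=1; ctr [bound]=0
order of uses: acc, key, req, key
typing: well-typed at C -> C -> B
ordered: ✗ — needs contraction — key ×2; needs weakening: val, ctr unused
linear: ✗ — needs contraction — key ×2; needs weakening: val, ctr unused
affine: ✗ — needs contraction — key ×2
relevant: ✗ — needs weakening: val, ctr unused
unrestricted: ✓ — type-checks (C -> C -> B) and nothing is barred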